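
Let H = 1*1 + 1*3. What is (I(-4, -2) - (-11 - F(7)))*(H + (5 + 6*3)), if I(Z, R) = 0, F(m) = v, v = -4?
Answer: 189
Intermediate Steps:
F(m) = -4
H = 4 (H = 1 + 3 = 4)
(I(-4, -2) - (-11 - F(7)))*(H + (5 + 6*3)) = (0 - (-11 - 1*(-4)))*(4 + (5 + 6*3)) = (0 - (-11 + 4))*(4 + (5 + 18)) = (0 - 1*(-7))*(4 + 23) = (0 + 7)*27 = 7*27 = 189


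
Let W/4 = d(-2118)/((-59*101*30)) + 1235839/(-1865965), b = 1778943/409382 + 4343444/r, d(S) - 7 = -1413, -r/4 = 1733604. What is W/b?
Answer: -10328941663060909206848/14674403155281659180725 ≈ -0.70387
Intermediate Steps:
r = -6934416 (r = -4*1733604 = -6934416)
d(S) = -1406 (d(S) = 7 - 1413 = -1406)
b = 1319725376335/354853136364 (b = 1778943/409382 + 4343444/(-6934416) = 1778943*(1/409382) + 4343444*(-1/6934416) = 1778943/409382 - 1085861/1733604 = 1319725376335/354853136364 ≈ 3.7191)
W = -87322956496/33357856305 (W = 4*(-1406/(-59*101*30) + 1235839/(-1865965)) = 4*(-1406/((-5959*30)) + 1235839*(-1/1865965)) = 4*(-1406/(-178770) - 1235839/1865965) = 4*(-1406*(-1/178770) - 1235839/1865965) = 4*(703/89385 - 1235839/1865965) = 4*(-21830739124/33357856305) = -87322956496/33357856305 ≈ -2.6178)
W/b = -87322956496/(33357856305*1319725376335/354853136364) = -87322956496/33357856305*354853136364/1319725376335 = -10328941663060909206848/14674403155281659180725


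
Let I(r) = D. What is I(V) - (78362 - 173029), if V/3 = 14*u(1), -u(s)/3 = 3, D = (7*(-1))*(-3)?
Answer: 94688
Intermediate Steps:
D = 21 (D = -7*(-3) = 21)
u(s) = -9 (u(s) = -3*3 = -9)
V = -378 (V = 3*(14*(-9)) = 3*(-126) = -378)
I(r) = 21
I(V) - (78362 - 173029) = 21 - (78362 - 173029) = 21 - 1*(-94667) = 21 + 94667 = 94688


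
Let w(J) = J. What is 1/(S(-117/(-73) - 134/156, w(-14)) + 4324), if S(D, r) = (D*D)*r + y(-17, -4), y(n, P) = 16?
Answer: 16210818/70229403545 ≈ 0.00023083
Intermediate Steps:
S(D, r) = 16 + r*D**2 (S(D, r) = (D*D)*r + 16 = D**2*r + 16 = r*D**2 + 16 = 16 + r*D**2)
1/(S(-117/(-73) - 134/156, w(-14)) + 4324) = 1/((16 - 14*(-117/(-73) - 134/156)**2) + 4324) = 1/((16 - 14*(-117*(-1/73) - 134*1/156)**2) + 4324) = 1/((16 - 14*(117/73 - 67/78)**2) + 4324) = 1/((16 - 14*(4235/5694)**2) + 4324) = 1/((16 - 14*17935225/32421636) + 4324) = 1/((16 - 125546575/16210818) + 4324) = 1/(133826513/16210818 + 4324) = 1/(70229403545/16210818) = 16210818/70229403545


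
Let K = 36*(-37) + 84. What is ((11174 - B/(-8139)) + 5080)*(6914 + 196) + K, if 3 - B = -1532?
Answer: 313530647346/2713 ≈ 1.1557e+8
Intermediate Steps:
B = 1535 (B = 3 - 1*(-1532) = 3 + 1532 = 1535)
K = -1248 (K = -1332 + 84 = -1248)
((11174 - B/(-8139)) + 5080)*(6914 + 196) + K = ((11174 - 1535/(-8139)) + 5080)*(6914 + 196) - 1248 = ((11174 - 1535*(-1)/8139) + 5080)*7110 - 1248 = ((11174 - 1*(-1535/8139)) + 5080)*7110 - 1248 = ((11174 + 1535/8139) + 5080)*7110 - 1248 = (90946721/8139 + 5080)*7110 - 1248 = (132292841/8139)*7110 - 1248 = 313534033170/2713 - 1248 = 313530647346/2713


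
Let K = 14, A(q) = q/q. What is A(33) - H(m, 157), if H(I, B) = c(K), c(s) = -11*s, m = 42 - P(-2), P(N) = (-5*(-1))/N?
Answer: 155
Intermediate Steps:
A(q) = 1
P(N) = 5/N
m = 89/2 (m = 42 - 5/(-2) = 42 - 5*(-1)/2 = 42 - 1*(-5/2) = 42 + 5/2 = 89/2 ≈ 44.500)
H(I, B) = -154 (H(I, B) = -11*14 = -154)
A(33) - H(m, 157) = 1 - 1*(-154) = 1 + 154 = 155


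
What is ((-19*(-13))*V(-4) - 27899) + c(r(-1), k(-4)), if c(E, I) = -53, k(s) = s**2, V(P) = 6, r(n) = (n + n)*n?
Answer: -26470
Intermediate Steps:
r(n) = 2*n**2 (r(n) = (2*n)*n = 2*n**2)
((-19*(-13))*V(-4) - 27899) + c(r(-1), k(-4)) = (-19*(-13)*6 - 27899) - 53 = (247*6 - 27899) - 53 = (1482 - 27899) - 53 = -26417 - 53 = -26470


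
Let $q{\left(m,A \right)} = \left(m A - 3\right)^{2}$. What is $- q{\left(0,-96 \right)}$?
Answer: $-9$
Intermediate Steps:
$q{\left(m,A \right)} = \left(-3 + A m\right)^{2}$ ($q{\left(m,A \right)} = \left(A m - 3\right)^{2} = \left(-3 + A m\right)^{2}$)
$- q{\left(0,-96 \right)} = - \left(-3 - 0\right)^{2} = - \left(-3 + 0\right)^{2} = - \left(-3\right)^{2} = \left(-1\right) 9 = -9$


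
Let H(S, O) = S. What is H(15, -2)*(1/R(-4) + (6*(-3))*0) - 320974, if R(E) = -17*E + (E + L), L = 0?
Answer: -20542321/64 ≈ -3.2097e+5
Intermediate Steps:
R(E) = -16*E (R(E) = -17*E + (E + 0) = -17*E + E = -16*E)
H(15, -2)*(1/R(-4) + (6*(-3))*0) - 320974 = 15*(1/(-16*(-4)) + (6*(-3))*0) - 320974 = 15*(1/64 - 18*0) - 320974 = 15*(1/64 + 0) - 320974 = 15*(1/64) - 320974 = 15/64 - 320974 = -20542321/64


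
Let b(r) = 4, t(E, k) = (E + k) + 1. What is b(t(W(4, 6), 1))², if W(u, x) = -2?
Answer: 16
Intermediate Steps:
t(E, k) = 1 + E + k
b(t(W(4, 6), 1))² = 4² = 16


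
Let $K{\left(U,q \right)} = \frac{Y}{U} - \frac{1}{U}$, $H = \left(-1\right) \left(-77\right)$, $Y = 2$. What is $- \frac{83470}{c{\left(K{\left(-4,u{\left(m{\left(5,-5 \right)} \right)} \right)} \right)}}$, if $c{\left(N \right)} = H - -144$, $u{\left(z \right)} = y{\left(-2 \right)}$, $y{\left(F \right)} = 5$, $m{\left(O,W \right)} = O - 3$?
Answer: $- \frac{4910}{13} \approx -377.69$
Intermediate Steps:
$H = 77$
$m{\left(O,W \right)} = -3 + O$
$u{\left(z \right)} = 5$
$K{\left(U,q \right)} = \frac{1}{U}$ ($K{\left(U,q \right)} = \frac{2}{U} - \frac{1}{U} = \frac{1}{U}$)
$c{\left(N \right)} = 221$ ($c{\left(N \right)} = 77 - -144 = 77 + 144 = 221$)
$- \frac{83470}{c{\left(K{\left(-4,u{\left(m{\left(5,-5 \right)} \right)} \right)} \right)}} = - \frac{83470}{221} = \left(-83470\right) \frac{1}{221} = - \frac{4910}{13}$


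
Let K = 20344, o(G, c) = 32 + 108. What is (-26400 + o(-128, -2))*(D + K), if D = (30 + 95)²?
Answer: -944545940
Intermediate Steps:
o(G, c) = 140
D = 15625 (D = 125² = 15625)
(-26400 + o(-128, -2))*(D + K) = (-26400 + 140)*(15625 + 20344) = -26260*35969 = -944545940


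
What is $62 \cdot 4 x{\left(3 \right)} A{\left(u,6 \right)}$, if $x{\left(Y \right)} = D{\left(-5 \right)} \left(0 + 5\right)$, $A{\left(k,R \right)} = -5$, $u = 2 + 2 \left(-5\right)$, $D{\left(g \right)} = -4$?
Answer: $24800$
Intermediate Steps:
$u = -8$ ($u = 2 - 10 = -8$)
$x{\left(Y \right)} = -20$ ($x{\left(Y \right)} = - 4 \left(0 + 5\right) = \left(-4\right) 5 = -20$)
$62 \cdot 4 x{\left(3 \right)} A{\left(u,6 \right)} = 62 \cdot 4 \left(-20\right) \left(-5\right) = 62 \left(\left(-80\right) \left(-5\right)\right) = 62 \cdot 400 = 24800$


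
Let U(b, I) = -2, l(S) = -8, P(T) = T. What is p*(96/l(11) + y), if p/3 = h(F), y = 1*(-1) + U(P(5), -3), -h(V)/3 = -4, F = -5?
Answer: -540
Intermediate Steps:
h(V) = 12 (h(V) = -3*(-4) = 12)
y = -3 (y = 1*(-1) - 2 = -1 - 2 = -3)
p = 36 (p = 3*12 = 36)
p*(96/l(11) + y) = 36*(96/(-8) - 3) = 36*(96*(-⅛) - 3) = 36*(-12 - 3) = 36*(-15) = -540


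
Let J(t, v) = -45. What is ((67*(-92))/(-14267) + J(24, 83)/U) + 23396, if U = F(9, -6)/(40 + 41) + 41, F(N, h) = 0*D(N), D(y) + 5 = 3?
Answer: 13685030721/584947 ≈ 23395.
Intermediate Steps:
D(y) = -2 (D(y) = -5 + 3 = -2)
F(N, h) = 0 (F(N, h) = 0*(-2) = 0)
U = 41 (U = 0/(40 + 41) + 41 = 0/81 + 41 = (1/81)*0 + 41 = 0 + 41 = 41)
((67*(-92))/(-14267) + J(24, 83)/U) + 23396 = ((67*(-92))/(-14267) - 45/41) + 23396 = (-6164*(-1/14267) - 45*1/41) + 23396 = (6164/14267 - 45/41) + 23396 = -389291/584947 + 23396 = 13685030721/584947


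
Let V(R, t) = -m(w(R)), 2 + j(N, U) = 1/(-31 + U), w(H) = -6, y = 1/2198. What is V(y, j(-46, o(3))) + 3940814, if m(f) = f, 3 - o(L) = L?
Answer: 3940820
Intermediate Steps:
y = 1/2198 ≈ 0.00045496
o(L) = 3 - L
j(N, U) = -2 + 1/(-31 + U)
V(R, t) = 6 (V(R, t) = -1*(-6) = 6)
V(y, j(-46, o(3))) + 3940814 = 6 + 3940814 = 3940820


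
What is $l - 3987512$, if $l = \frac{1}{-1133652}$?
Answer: $- \frac{4520450953825}{1133652} \approx -3.9875 \cdot 10^{6}$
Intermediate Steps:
$l = - \frac{1}{1133652} \approx -8.8211 \cdot 10^{-7}$
$l - 3987512 = - \frac{1}{1133652} - 3987512 = - \frac{4520450953825}{1133652}$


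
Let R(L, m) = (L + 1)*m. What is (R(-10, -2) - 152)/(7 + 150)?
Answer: -134/157 ≈ -0.85350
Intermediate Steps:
R(L, m) = m*(1 + L) (R(L, m) = (1 + L)*m = m*(1 + L))
(R(-10, -2) - 152)/(7 + 150) = (-2*(1 - 10) - 152)/(7 + 150) = (-2*(-9) - 152)/157 = (18 - 152)*(1/157) = -134*1/157 = -134/157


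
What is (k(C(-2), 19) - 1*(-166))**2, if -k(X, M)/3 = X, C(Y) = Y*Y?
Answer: 23716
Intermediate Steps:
C(Y) = Y**2
k(X, M) = -3*X
(k(C(-2), 19) - 1*(-166))**2 = (-3*(-2)**2 - 1*(-166))**2 = (-3*4 + 166)**2 = (-12 + 166)**2 = 154**2 = 23716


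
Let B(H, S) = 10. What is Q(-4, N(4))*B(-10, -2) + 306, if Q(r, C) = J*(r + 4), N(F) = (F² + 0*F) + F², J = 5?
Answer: 306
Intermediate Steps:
N(F) = 2*F² (N(F) = (F² + 0) + F² = F² + F² = 2*F²)
Q(r, C) = 20 + 5*r (Q(r, C) = 5*(r + 4) = 5*(4 + r) = 20 + 5*r)
Q(-4, N(4))*B(-10, -2) + 306 = (20 + 5*(-4))*10 + 306 = (20 - 20)*10 + 306 = 0*10 + 306 = 0 + 306 = 306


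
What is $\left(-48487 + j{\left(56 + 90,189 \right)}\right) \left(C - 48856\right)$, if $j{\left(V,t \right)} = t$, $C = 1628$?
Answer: $2281017944$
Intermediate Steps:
$\left(-48487 + j{\left(56 + 90,189 \right)}\right) \left(C - 48856\right) = \left(-48487 + 189\right) \left(1628 - 48856\right) = \left(-48298\right) \left(-47228\right) = 2281017944$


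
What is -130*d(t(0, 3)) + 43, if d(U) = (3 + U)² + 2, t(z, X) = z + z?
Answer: -1387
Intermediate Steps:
t(z, X) = 2*z
d(U) = 2 + (3 + U)²
-130*d(t(0, 3)) + 43 = -130*(2 + (3 + 2*0)²) + 43 = -130*(2 + (3 + 0)²) + 43 = -130*(2 + 3²) + 43 = -130*(2 + 9) + 43 = -130*11 + 43 = -1430 + 43 = -1387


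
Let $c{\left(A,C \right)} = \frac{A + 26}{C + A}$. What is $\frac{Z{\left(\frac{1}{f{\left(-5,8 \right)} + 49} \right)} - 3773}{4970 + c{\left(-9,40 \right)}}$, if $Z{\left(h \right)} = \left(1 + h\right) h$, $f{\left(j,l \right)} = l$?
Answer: $- \frac{380010989}{500628663} \approx -0.75907$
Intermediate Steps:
$Z{\left(h \right)} = h \left(1 + h\right)$
$c{\left(A,C \right)} = \frac{26 + A}{A + C}$
$\frac{Z{\left(\frac{1}{f{\left(-5,8 \right)} + 49} \right)} - 3773}{4970 + c{\left(-9,40 \right)}} = \frac{\frac{1 + \frac{1}{8 + 49}}{8 + 49} - 3773}{4970 + \frac{26 - 9}{-9 + 40}} = \frac{\frac{1 + \frac{1}{57}}{57} - 3773}{4970 + \frac{1}{31} \cdot 17} = \frac{\frac{1}{57} \cdot \frac{58}{57} - 3773}{4970 + \frac{17}{31}} = \frac{\frac{58}{3249} - 3773}{\frac{154087}{31}} = \left(- \frac{12258419}{3249}\right) \frac{31}{154087} = - \frac{380010989}{500628663}$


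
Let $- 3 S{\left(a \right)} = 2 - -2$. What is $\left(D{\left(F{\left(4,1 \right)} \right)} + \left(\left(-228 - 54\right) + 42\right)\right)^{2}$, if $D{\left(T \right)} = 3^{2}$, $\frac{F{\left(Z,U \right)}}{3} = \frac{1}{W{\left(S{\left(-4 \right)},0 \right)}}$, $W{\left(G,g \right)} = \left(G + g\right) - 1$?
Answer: $53361$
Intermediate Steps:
$S{\left(a \right)} = - \frac{4}{3}$ ($S{\left(a \right)} = - \frac{2 - -2}{3} = - \frac{2 + 2}{3} = \left(- \frac{1}{3}\right) 4 = - \frac{4}{3}$)
$W{\left(G,g \right)} = -1 + G + g$
$F{\left(Z,U \right)} = - \frac{9}{7}$ ($F{\left(Z,U \right)} = \frac{3}{-1 - \frac{4}{3} + 0} = \frac{3}{- \frac{7}{3}} = 3 \left(- \frac{3}{7}\right) = - \frac{9}{7}$)
$D{\left(T \right)} = 9$
$\left(D{\left(F{\left(4,1 \right)} \right)} + \left(\left(-228 - 54\right) + 42\right)\right)^{2} = \left(9 + \left(\left(-228 - 54\right) + 42\right)\right)^{2} = \left(9 + \left(-282 + 42\right)\right)^{2} = \left(9 - 240\right)^{2} = \left(-231\right)^{2} = 53361$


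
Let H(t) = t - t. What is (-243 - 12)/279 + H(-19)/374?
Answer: -85/93 ≈ -0.91398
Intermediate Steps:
H(t) = 0
(-243 - 12)/279 + H(-19)/374 = (-243 - 12)/279 + 0/374 = -255*1/279 + 0*(1/374) = -85/93 + 0 = -85/93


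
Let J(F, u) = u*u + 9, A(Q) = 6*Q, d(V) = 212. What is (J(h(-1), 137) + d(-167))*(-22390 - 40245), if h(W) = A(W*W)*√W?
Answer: -1189438650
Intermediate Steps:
h(W) = 6*W^(5/2) (h(W) = (6*(W*W))*√W = (6*W²)*√W = 6*W^(5/2))
J(F, u) = 9 + u² (J(F, u) = u² + 9 = 9 + u²)
(J(h(-1), 137) + d(-167))*(-22390 - 40245) = ((9 + 137²) + 212)*(-22390 - 40245) = ((9 + 18769) + 212)*(-62635) = (18778 + 212)*(-62635) = 18990*(-62635) = -1189438650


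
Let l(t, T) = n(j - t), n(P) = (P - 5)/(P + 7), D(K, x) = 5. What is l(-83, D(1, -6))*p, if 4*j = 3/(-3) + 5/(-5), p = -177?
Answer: -27435/179 ≈ -153.27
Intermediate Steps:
j = -½ (j = (3/(-3) + 5/(-5))/4 = (3*(-⅓) + 5*(-⅕))/4 = (-1 - 1)/4 = (¼)*(-2) = -½ ≈ -0.50000)
n(P) = (-5 + P)/(7 + P)
l(t, T) = (-11/2 - t)/(13/2 - t) (l(t, T) = (-5 + (-½ - t))/(7 + (-½ - t)) = (-11/2 - t)/(13/2 - t))
l(-83, D(1, -6))*p = ((11 + 2*(-83))/(-13 + 2*(-83)))*(-177) = ((11 - 166)/(-13 - 166))*(-177) = (-155/(-179))*(-177) = -1/179*(-155)*(-177) = (155/179)*(-177) = -27435/179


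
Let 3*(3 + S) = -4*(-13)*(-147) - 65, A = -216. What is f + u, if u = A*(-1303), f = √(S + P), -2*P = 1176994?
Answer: 281448 + I*√5319627/3 ≈ 2.8145e+5 + 768.81*I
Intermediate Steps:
P = -588497 (P = -½*1176994 = -588497)
S = -7718/3 (S = -3 + (-4*(-13)*(-147) - 65)/3 = -3 + (52*(-147) - 65)/3 = -3 + (-7644 - 65)/3 = -3 + (⅓)*(-7709) = -3 - 7709/3 = -7718/3 ≈ -2572.7)
f = I*√5319627/3 (f = √(-7718/3 - 588497) = √(-1773209/3) = I*√5319627/3 ≈ 768.81*I)
u = 281448 (u = -216*(-1303) = 281448)
f + u = I*√5319627/3 + 281448 = 281448 + I*√5319627/3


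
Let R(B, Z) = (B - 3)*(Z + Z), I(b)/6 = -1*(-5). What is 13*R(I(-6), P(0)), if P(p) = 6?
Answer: 4212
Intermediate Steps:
I(b) = 30 (I(b) = 6*(-1*(-5)) = 6*5 = 30)
R(B, Z) = 2*Z*(-3 + B) (R(B, Z) = (-3 + B)*(2*Z) = 2*Z*(-3 + B))
13*R(I(-6), P(0)) = 13*(2*6*(-3 + 30)) = 13*(2*6*27) = 13*324 = 4212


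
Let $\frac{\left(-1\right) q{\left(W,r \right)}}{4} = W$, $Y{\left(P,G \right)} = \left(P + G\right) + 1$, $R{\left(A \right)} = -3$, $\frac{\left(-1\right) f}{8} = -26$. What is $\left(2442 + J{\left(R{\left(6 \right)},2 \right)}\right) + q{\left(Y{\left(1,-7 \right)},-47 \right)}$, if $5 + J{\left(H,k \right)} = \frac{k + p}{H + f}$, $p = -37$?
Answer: $\frac{100730}{41} \approx 2456.8$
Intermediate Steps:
$f = 208$ ($f = \left(-8\right) \left(-26\right) = 208$)
$J{\left(H,k \right)} = -5 + \frac{-37 + k}{208 + H}$ ($J{\left(H,k \right)} = -5 + \frac{k - 37}{H + 208} = -5 + \frac{-37 + k}{208 + H}$)
$Y{\left(P,G \right)} = 1 + G + P$ ($Y{\left(P,G \right)} = \left(G + P\right) + 1 = 1 + G + P$)
$q{\left(W,r \right)} = - 4 W$
$\left(2442 + J{\left(R{\left(6 \right)},2 \right)}\right) + q{\left(Y{\left(1,-7 \right)},-47 \right)} = \left(2442 + \frac{-1077 + 2 - -15}{208 - 3}\right) - 4 \left(1 - 7 + 1\right) = \left(2442 + \frac{-1077 + 2 + 15}{205}\right) - -20 = \left(2442 + \frac{1}{205} \left(-1060\right)\right) + 20 = \left(2442 - \frac{212}{41}\right) + 20 = \frac{99910}{41} + 20 = \frac{100730}{41}$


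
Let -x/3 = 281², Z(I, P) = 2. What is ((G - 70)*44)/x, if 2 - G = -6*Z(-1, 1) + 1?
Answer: 836/78961 ≈ 0.010587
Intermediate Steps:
x = -236883 (x = -3*281² = -3*78961 = -236883)
G = 13 (G = 2 - (-6*2 + 1) = 2 - (-12 + 1) = 2 - 1*(-11) = 2 + 11 = 13)
((G - 70)*44)/x = ((13 - 70)*44)/(-236883) = -57*44*(-1/236883) = -2508*(-1/236883) = 836/78961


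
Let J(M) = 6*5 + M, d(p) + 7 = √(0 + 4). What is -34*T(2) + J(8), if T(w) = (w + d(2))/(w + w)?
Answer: 127/2 ≈ 63.500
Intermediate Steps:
d(p) = -5 (d(p) = -7 + √(0 + 4) = -7 + √4 = -7 + 2 = -5)
J(M) = 30 + M
T(w) = (-5 + w)/(2*w) (T(w) = (w - 5)/(w + w) = (-5 + w)/((2*w)) = (-5 + w)*(1/(2*w)) = (-5 + w)/(2*w))
-34*T(2) + J(8) = -17*(-5 + 2)/2 + (30 + 8) = -17*(-3)/2 + 38 = -34*(-¾) + 38 = 51/2 + 38 = 127/2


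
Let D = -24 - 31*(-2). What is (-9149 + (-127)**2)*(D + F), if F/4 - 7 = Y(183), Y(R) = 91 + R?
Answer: 8110760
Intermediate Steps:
F = 1124 (F = 28 + 4*(91 + 183) = 28 + 4*274 = 28 + 1096 = 1124)
D = 38 (D = -24 + 62 = 38)
(-9149 + (-127)**2)*(D + F) = (-9149 + (-127)**2)*(38 + 1124) = (-9149 + 16129)*1162 = 6980*1162 = 8110760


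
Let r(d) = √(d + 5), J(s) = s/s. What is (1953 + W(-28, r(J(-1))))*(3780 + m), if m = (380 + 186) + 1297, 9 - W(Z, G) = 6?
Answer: 11037708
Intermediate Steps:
J(s) = 1
r(d) = √(5 + d)
W(Z, G) = 3 (W(Z, G) = 9 - 1*6 = 9 - 6 = 3)
m = 1863 (m = 566 + 1297 = 1863)
(1953 + W(-28, r(J(-1))))*(3780 + m) = (1953 + 3)*(3780 + 1863) = 1956*5643 = 11037708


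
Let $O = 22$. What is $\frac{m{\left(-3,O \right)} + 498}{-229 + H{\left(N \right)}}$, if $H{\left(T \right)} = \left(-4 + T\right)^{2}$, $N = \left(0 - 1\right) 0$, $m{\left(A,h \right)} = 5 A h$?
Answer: $- \frac{56}{71} \approx -0.78873$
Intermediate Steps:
$m{\left(A,h \right)} = 5 A h$
$N = 0$ ($N = \left(-1\right) 0 = 0$)
$\frac{m{\left(-3,O \right)} + 498}{-229 + H{\left(N \right)}} = \frac{5 \left(-3\right) 22 + 498}{-229 + \left(-4 + 0\right)^{2}} = \frac{-330 + 498}{-229 + \left(-4\right)^{2}} = \frac{168}{-229 + 16} = \frac{168}{-213} = 168 \left(- \frac{1}{213}\right) = - \frac{56}{71}$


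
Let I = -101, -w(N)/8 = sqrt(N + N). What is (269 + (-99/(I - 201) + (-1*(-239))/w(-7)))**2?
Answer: 1480616079535/20429696 + 19439543*I*sqrt(14)/16912 ≈ 72474.0 + 4300.9*I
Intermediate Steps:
w(N) = -8*sqrt(2)*sqrt(N) (w(N) = -8*sqrt(N + N) = -8*sqrt(2)*sqrt(N))
(269 + (-99/(I - 201) + (-1*(-239))/w(-7)))**2 = (269 + (-99/(-101 - 201) + (-1*(-239))/((-8*sqrt(2)*sqrt(-7)))))**2 = (269 + (-99/(-302) + 239/((-8*sqrt(2)*I*sqrt(7)))))**2 = (269 + (-99*(-1/302) + 239/((-8*I*sqrt(14)))))**2 = (269 + (99/302 + 239*(I*sqrt(14)/112)))**2 = (269 + (99/302 + 239*I*sqrt(14)/112))**2 = (81337/302 + 239*I*sqrt(14)/112)**2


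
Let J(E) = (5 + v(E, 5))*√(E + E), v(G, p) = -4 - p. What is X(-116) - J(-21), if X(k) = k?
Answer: -116 + 4*I*√42 ≈ -116.0 + 25.923*I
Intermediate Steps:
J(E) = -4*√2*√E (J(E) = (5 + (-4 - 1*5))*√(E + E) = (5 + (-4 - 5))*√(2*E) = (5 - 9)*(√2*√E) = -4*√2*√E)
X(-116) - J(-21) = -116 - (-4)*√2*√(-21) = -116 - (-4)*√2*I*√21 = -116 - (-4)*I*√42 = -116 + 4*I*√42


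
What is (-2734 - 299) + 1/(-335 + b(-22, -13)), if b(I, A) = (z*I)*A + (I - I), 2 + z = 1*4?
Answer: -718820/237 ≈ -3033.0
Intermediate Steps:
z = 2 (z = -2 + 1*4 = -2 + 4 = 2)
b(I, A) = 2*A*I (b(I, A) = (2*I)*A + (I - I) = 2*A*I + 0 = 2*A*I)
(-2734 - 299) + 1/(-335 + b(-22, -13)) = (-2734 - 299) + 1/(-335 + 2*(-13)*(-22)) = -3033 + 1/(-335 + 572) = -3033 + 1/237 = -718820/237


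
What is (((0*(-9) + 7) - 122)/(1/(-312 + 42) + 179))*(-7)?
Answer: 217350/48329 ≈ 4.4973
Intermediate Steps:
(((0*(-9) + 7) - 122)/(1/(-312 + 42) + 179))*(-7) = (((0 + 7) - 122)/(1/(-270) + 179))*(-7) = ((7 - 122)/(-1/270 + 179))*(-7) = -115/48329/270*(-7) = -115*270/48329*(-7) = -31050/48329*(-7) = 217350/48329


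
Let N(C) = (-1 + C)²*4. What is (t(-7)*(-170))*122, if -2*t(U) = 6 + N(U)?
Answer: 2716940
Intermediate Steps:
N(C) = 4*(-1 + C)²
t(U) = -3 - 2*(-1 + U)² (t(U) = -(6 + 4*(-1 + U)²)/2 = -3 - 2*(-1 + U)²)
(t(-7)*(-170))*122 = ((-3 - 2*(-1 - 7)²)*(-170))*122 = ((-3 - 2*(-8)²)*(-170))*122 = ((-3 - 2*64)*(-170))*122 = ((-3 - 128)*(-170))*122 = -131*(-170)*122 = 22270*122 = 2716940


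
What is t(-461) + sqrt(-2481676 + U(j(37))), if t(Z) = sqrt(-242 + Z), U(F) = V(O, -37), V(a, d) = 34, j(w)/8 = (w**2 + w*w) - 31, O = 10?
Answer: I*(sqrt(703) + 3*sqrt(275738)) ≈ 1601.8*I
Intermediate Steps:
j(w) = -248 + 16*w**2 (j(w) = 8*((w**2 + w*w) - 31) = 8*((w**2 + w**2) - 31) = 8*(2*w**2 - 31) = 8*(-31 + 2*w**2) = -248 + 16*w**2)
U(F) = 34
t(-461) + sqrt(-2481676 + U(j(37))) = sqrt(-242 - 461) + sqrt(-2481676 + 34) = sqrt(-703) + sqrt(-2481642) = I*sqrt(703) + 3*I*sqrt(275738)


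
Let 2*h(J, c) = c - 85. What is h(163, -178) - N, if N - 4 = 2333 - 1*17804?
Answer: 30671/2 ≈ 15336.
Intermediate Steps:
h(J, c) = -85/2 + c/2 (h(J, c) = (c - 85)/2 = (-85 + c)/2 = -85/2 + c/2)
N = -15467 (N = 4 + (2333 - 1*17804) = 4 + (2333 - 17804) = 4 - 15471 = -15467)
h(163, -178) - N = (-85/2 + (½)*(-178)) - 1*(-15467) = (-85/2 - 89) + 15467 = -263/2 + 15467 = 30671/2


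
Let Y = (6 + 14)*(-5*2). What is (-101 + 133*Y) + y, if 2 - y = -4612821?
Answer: 4586122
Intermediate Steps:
y = 4612823 (y = 2 - 1*(-4612821) = 2 + 4612821 = 4612823)
Y = -200 (Y = 20*(-10) = -200)
(-101 + 133*Y) + y = (-101 + 133*(-200)) + 4612823 = (-101 - 26600) + 4612823 = -26701 + 4612823 = 4586122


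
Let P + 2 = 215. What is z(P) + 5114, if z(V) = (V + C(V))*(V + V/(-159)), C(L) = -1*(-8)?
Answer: 2750220/53 ≈ 51891.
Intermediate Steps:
C(L) = 8
P = 213 (P = -2 + 215 = 213)
z(V) = 158*V*(8 + V)/159 (z(V) = (V + 8)*(V + V/(-159)) = (8 + V)*(V + V*(-1/159)) = (8 + V)*(V - V/159) = (8 + V)*(158*V/159) = 158*V*(8 + V)/159)
z(P) + 5114 = (158/159)*213*(8 + 213) + 5114 = (158/159)*213*221 + 5114 = 2479178/53 + 5114 = 2750220/53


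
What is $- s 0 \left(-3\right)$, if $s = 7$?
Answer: $0$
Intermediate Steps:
$- s 0 \left(-3\right) = \left(-1\right) 7 \cdot 0 \left(-3\right) = \left(-7\right) 0 = 0$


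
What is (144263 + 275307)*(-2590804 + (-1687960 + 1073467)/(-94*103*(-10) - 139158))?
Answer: -23011074402659315/21169 ≈ -1.0870e+12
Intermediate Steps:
(144263 + 275307)*(-2590804 + (-1687960 + 1073467)/(-94*103*(-10) - 139158)) = 419570*(-2590804 - 614493/(-9682*(-10) - 139158)) = 419570*(-2590804 - 614493/(96820 - 139158)) = 419570*(-2590804 - 614493/(-42338)) = 419570*(-2590804 - 614493*(-1/42338)) = 419570*(-2590804 + 614493/42338) = 419570*(-109688845259/42338) = -23011074402659315/21169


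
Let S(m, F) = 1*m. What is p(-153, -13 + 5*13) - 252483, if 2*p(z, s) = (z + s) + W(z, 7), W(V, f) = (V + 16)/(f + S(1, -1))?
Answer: -4040673/16 ≈ -2.5254e+5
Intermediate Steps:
S(m, F) = m
W(V, f) = (16 + V)/(1 + f) (W(V, f) = (V + 16)/(f + 1) = (16 + V)/(1 + f))
p(z, s) = 1 + s/2 + 9*z/16 (p(z, s) = ((z + s) + (16 + z)/(1 + 7))/2 = ((s + z) + (16 + z)/8)/2 = ((s + z) + (2 + z/8))/2 = (2 + s + 9*z/8)/2 = 1 + s/2 + 9*z/16)
p(-153, -13 + 5*13) - 252483 = (1 + (-13 + 5*13)/2 + (9/16)*(-153)) - 252483 = (1 + (-13 + 65)/2 - 1377/16) - 252483 = (1 + (½)*52 - 1377/16) - 252483 = (1 + 26 - 1377/16) - 252483 = -945/16 - 252483 = -4040673/16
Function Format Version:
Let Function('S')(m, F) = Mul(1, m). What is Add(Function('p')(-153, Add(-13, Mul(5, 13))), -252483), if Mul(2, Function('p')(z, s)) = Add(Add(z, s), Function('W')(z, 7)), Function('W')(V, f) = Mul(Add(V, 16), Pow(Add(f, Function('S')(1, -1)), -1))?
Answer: Rational(-4040673, 16) ≈ -2.5254e+5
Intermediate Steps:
Function('S')(m, F) = m
Function('W')(V, f) = Mul(Pow(Add(1, f), -1), Add(16, V)) (Function('W')(V, f) = Mul(Add(V, 16), Pow(Add(f, 1), -1)) = Mul(Add(16, V), Pow(Add(1, f), -1)) = Mul(Pow(Add(1, f), -1), Add(16, V)))
Function('p')(z, s) = Add(1, Mul(Rational(1, 2), s), Mul(Rational(9, 16), z)) (Function('p')(z, s) = Mul(Rational(1, 2), Add(Add(z, s), Mul(Pow(Add(1, 7), -1), Add(16, z)))) = Mul(Rational(1, 2), Add(Add(s, z), Mul(Pow(8, -1), Add(16, z)))) = Mul(Rational(1, 2), Add(Add(s, z), Mul(Rational(1, 8), Add(16, z)))) = Mul(Rational(1, 2), Add(Add(s, z), Add(2, Mul(Rational(1, 8), z)))) = Mul(Rational(1, 2), Add(2, s, Mul(Rational(9, 8), z))) = Add(1, Mul(Rational(1, 2), s), Mul(Rational(9, 16), z)))
Add(Function('p')(-153, Add(-13, Mul(5, 13))), -252483) = Add(Add(1, Mul(Rational(1, 2), Add(-13, Mul(5, 13))), Mul(Rational(9, 16), -153)), -252483) = Add(Add(1, Mul(Rational(1, 2), Add(-13, 65)), Rational(-1377, 16)), -252483) = Add(Add(1, Mul(Rational(1, 2), 52), Rational(-1377, 16)), -252483) = Add(Add(1, 26, Rational(-1377, 16)), -252483) = Add(Rational(-945, 16), -252483) = Rational(-4040673, 16)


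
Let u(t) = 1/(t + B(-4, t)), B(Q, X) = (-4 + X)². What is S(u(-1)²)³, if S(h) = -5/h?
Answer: -23887872000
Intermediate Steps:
u(t) = 1/(t + (-4 + t)²)
S(u(-1)²)³ = (-5*(-1 + (-4 - 1)²)²)³ = (-5*(-1 + (-5)²)²)³ = (-5*(-1 + 25)²)³ = (-5/((1/24)²))³ = (-5/1/576)³ = (-5*576)³ = (-2880)³ = -23887872000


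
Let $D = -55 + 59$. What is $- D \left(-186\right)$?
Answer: $744$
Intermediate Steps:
$D = 4$
$- D \left(-186\right) = \left(-1\right) 4 \left(-186\right) = \left(-4\right) \left(-186\right) = 744$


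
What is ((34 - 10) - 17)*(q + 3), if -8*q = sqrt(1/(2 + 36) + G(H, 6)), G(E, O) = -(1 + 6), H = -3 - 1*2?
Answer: 21 - 7*I*sqrt(10070)/304 ≈ 21.0 - 2.3107*I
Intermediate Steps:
H = -5 (H = -3 - 2 = -5)
G(E, O) = -7 (G(E, O) = -1*7 = -7)
q = -I*sqrt(10070)/304 (q = -sqrt(1/(2 + 36) - 7)/8 = -sqrt(1/38 - 7)/8 = -I*sqrt(10070)/304 ≈ -0.3301*I)
((34 - 10) - 17)*(q + 3) = ((34 - 10) - 17)*(-I*sqrt(10070)/304 + 3) = (24 - 17)*(3 - I*sqrt(10070)/304) = 7*(3 - I*sqrt(10070)/304) = 21 - 7*I*sqrt(10070)/304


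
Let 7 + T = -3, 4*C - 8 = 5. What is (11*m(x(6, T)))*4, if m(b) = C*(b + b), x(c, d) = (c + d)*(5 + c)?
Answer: -12584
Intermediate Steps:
C = 13/4 (C = 2 + (¼)*5 = 2 + 5/4 = 13/4 ≈ 3.2500)
T = -10 (T = -7 - 3 = -10)
x(c, d) = (5 + c)*(c + d)
m(b) = 13*b/2 (m(b) = 13*(b + b)/4 = 13*(2*b)/4 = 13*b/2)
(11*m(x(6, T)))*4 = (11*(13*(6² + 5*6 + 5*(-10) + 6*(-10))/2))*4 = (11*(13*(36 + 30 - 50 - 60)/2))*4 = (11*((13/2)*(-44)))*4 = (11*(-286))*4 = -3146*4 = -12584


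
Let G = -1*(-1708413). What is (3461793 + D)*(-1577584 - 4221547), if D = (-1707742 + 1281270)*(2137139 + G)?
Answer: 9510672211764637381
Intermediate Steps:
G = 1708413
D = -1640020252544 (D = (-1707742 + 1281270)*(2137139 + 1708413) = -426472*3845552 = -1640020252544)
(3461793 + D)*(-1577584 - 4221547) = (3461793 - 1640020252544)*(-1577584 - 4221547) = -1640016790751*(-5799131) = 9510672211764637381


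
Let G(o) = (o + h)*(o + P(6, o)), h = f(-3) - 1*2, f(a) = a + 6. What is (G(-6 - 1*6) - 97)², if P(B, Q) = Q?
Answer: 27889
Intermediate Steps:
f(a) = 6 + a
h = 1 (h = (6 - 3) - 1*2 = 3 - 2 = 1)
G(o) = 2*o*(1 + o) (G(o) = (o + 1)*(o + o) = (1 + o)*(2*o) = 2*o*(1 + o))
(G(-6 - 1*6) - 97)² = (2*(-6 - 1*6)*(1 + (-6 - 1*6)) - 97)² = (2*(-6 - 6)*(1 + (-6 - 6)) - 97)² = (2*(-12)*(1 - 12) - 97)² = (2*(-12)*(-11) - 97)² = (264 - 97)² = 167² = 27889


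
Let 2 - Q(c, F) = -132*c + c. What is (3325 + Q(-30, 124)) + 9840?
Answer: 9237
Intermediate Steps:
Q(c, F) = 2 + 131*c (Q(c, F) = 2 - (-132*c + c) = 2 - (-131)*c = 2 + 131*c)
(3325 + Q(-30, 124)) + 9840 = (3325 + (2 + 131*(-30))) + 9840 = (3325 + (2 - 3930)) + 9840 = (3325 - 3928) + 9840 = -603 + 9840 = 9237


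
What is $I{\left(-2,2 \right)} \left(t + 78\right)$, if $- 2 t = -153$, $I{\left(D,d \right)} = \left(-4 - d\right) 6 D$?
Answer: $11124$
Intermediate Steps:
$I{\left(D,d \right)} = D \left(-24 - 6 d\right)$ ($I{\left(D,d \right)} = \left(-24 - 6 d\right) D = D \left(-24 - 6 d\right)$)
$t = \frac{153}{2}$ ($t = \left(- \frac{1}{2}\right) \left(-153\right) = \frac{153}{2} \approx 76.5$)
$I{\left(-2,2 \right)} \left(t + 78\right) = \left(-6\right) \left(-2\right) \left(4 + 2\right) \left(\frac{153}{2} + 78\right) = \left(-6\right) \left(-2\right) 6 \cdot \frac{309}{2} = 72 \cdot \frac{309}{2} = 11124$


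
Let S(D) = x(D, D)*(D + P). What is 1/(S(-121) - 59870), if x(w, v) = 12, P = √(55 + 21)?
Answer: -30661/1880188370 - 6*√19/940094185 ≈ -1.6335e-5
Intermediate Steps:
P = 2*√19 (P = √76 = 2*√19 ≈ 8.7178)
S(D) = 12*D + 24*√19 (S(D) = 12*(D + 2*√19) = 12*D + 24*√19)
1/(S(-121) - 59870) = 1/((12*(-121) + 24*√19) - 59870) = 1/((-1452 + 24*√19) - 59870) = 1/(-61322 + 24*√19)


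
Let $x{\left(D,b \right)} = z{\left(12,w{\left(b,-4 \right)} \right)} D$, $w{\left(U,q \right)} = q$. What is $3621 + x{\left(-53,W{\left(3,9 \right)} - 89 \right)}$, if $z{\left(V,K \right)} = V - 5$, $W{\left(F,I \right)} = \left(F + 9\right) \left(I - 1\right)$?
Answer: $3250$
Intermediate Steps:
$W{\left(F,I \right)} = \left(-1 + I\right) \left(9 + F\right)$ ($W{\left(F,I \right)} = \left(9 + F\right) \left(-1 + I\right) = \left(-1 + I\right) \left(9 + F\right)$)
$z{\left(V,K \right)} = -5 + V$
$x{\left(D,b \right)} = 7 D$ ($x{\left(D,b \right)} = \left(-5 + 12\right) D = 7 D$)
$3621 + x{\left(-53,W{\left(3,9 \right)} - 89 \right)} = 3621 + 7 \left(-53\right) = 3621 - 371 = 3250$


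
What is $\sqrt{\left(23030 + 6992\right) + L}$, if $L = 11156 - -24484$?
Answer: $\sqrt{65662} \approx 256.25$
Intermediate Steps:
$L = 35640$ ($L = 11156 + 24484 = 35640$)
$\sqrt{\left(23030 + 6992\right) + L} = \sqrt{\left(23030 + 6992\right) + 35640} = \sqrt{30022 + 35640} = \sqrt{65662}$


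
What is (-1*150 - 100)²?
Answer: 62500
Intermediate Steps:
(-1*150 - 100)² = (-150 - 100)² = (-250)² = 62500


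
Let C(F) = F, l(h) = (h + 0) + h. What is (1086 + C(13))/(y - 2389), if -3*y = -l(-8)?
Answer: -3297/7183 ≈ -0.45900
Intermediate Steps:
l(h) = 2*h (l(h) = h + h = 2*h)
y = -16/3 (y = -(-1)*2*(-8)/3 = -(-1)*(-16)/3 = -⅓*16 = -16/3 ≈ -5.3333)
(1086 + C(13))/(y - 2389) = (1086 + 13)/(-16/3 - 2389) = 1099/(-7183/3) = 1099*(-3/7183) = -3297/7183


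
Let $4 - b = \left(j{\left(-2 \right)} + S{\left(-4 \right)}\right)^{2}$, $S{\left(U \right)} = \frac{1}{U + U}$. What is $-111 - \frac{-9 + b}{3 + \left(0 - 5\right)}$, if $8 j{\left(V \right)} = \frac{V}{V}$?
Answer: $- \frac{227}{2} \approx -113.5$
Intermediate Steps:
$j{\left(V \right)} = \frac{1}{8}$ ($j{\left(V \right)} = \frac{V \frac{1}{V}}{8} = \frac{1}{8} \cdot 1 = \frac{1}{8}$)
$S{\left(U \right)} = \frac{1}{2 U}$
$b = 4$ ($b = 4 - \left(\frac{1}{8} + \frac{1}{2 \left(-4\right)}\right)^{2} = 4 - \left(\frac{1}{8} + \frac{1}{2} \left(- \frac{1}{4}\right)\right)^{2} = 4 - \left(\frac{1}{8} - \frac{1}{8}\right)^{2} = 4 - 0^{2} = 4 - 0 = 4 + 0 = 4$)
$-111 - \frac{-9 + b}{3 + \left(0 - 5\right)} = -111 - \frac{-9 + 4}{3 + \left(0 - 5\right)} = -111 - \frac{1}{3 + \left(0 - 5\right)} \left(-5\right) = -111 - \frac{1}{3 - 5} \left(-5\right) = -111 - \frac{1}{-2} \left(-5\right) = -111 - \left(- \frac{1}{2}\right) \left(-5\right) = -111 - \frac{5}{2} = - \frac{227}{2}$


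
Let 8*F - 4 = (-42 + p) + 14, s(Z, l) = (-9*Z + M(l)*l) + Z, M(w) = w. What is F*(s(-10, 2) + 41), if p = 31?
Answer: 875/8 ≈ 109.38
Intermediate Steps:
s(Z, l) = l**2 - 8*Z (s(Z, l) = (-9*Z + l*l) + Z = (-9*Z + l**2) + Z = (l**2 - 9*Z) + Z = l**2 - 8*Z)
F = 7/8 (F = 1/2 + ((-42 + 31) + 14)/8 = 1/2 + (-11 + 14)/8 = 1/2 + (1/8)*3 = 1/2 + 3/8 = 7/8 ≈ 0.87500)
F*(s(-10, 2) + 41) = 7*((2**2 - 8*(-10)) + 41)/8 = 7*((4 + 80) + 41)/8 = 7*(84 + 41)/8 = (7/8)*125 = 875/8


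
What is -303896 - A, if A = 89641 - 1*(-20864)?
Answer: -414401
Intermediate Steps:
A = 110505 (A = 89641 + 20864 = 110505)
-303896 - A = -303896 - 1*110505 = -303896 - 110505 = -414401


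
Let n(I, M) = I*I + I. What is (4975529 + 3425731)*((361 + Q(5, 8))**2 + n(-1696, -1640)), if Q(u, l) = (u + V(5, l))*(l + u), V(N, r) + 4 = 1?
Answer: 25409518456140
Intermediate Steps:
V(N, r) = -3 (V(N, r) = -4 + 1 = -3)
n(I, M) = I + I**2 (n(I, M) = I**2 + I = I + I**2)
Q(u, l) = (-3 + u)*(l + u) (Q(u, l) = (u - 3)*(l + u) = (-3 + u)*(l + u))
(4975529 + 3425731)*((361 + Q(5, 8))**2 + n(-1696, -1640)) = (4975529 + 3425731)*((361 + (5**2 - 3*8 - 3*5 + 8*5))**2 - 1696*(1 - 1696)) = 8401260*((361 + (25 - 24 - 15 + 40))**2 - 1696*(-1695)) = 8401260*((361 + 26)**2 + 2874720) = 8401260*(387**2 + 2874720) = 8401260*(149769 + 2874720) = 8401260*3024489 = 25409518456140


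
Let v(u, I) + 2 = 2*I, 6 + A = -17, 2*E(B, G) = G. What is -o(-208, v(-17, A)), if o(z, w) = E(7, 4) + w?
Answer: 46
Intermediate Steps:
E(B, G) = G/2
A = -23 (A = -6 - 17 = -23)
v(u, I) = -2 + 2*I
o(z, w) = 2 + w (o(z, w) = (½)*4 + w = 2 + w)
-o(-208, v(-17, A)) = -(2 + (-2 + 2*(-23))) = -(2 + (-2 - 46)) = -(2 - 48) = -1*(-46) = 46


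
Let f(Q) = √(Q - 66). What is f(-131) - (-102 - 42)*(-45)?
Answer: -6480 + I*√197 ≈ -6480.0 + 14.036*I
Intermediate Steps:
f(Q) = √(-66 + Q)
f(-131) - (-102 - 42)*(-45) = √(-66 - 131) - (-102 - 42)*(-45) = √(-197) - (-144)*(-45) = I*√197 - 1*6480 = I*√197 - 6480 = -6480 + I*√197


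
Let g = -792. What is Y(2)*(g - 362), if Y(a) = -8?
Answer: 9232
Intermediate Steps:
Y(2)*(g - 362) = -8*(-792 - 362) = -8*(-1154) = 9232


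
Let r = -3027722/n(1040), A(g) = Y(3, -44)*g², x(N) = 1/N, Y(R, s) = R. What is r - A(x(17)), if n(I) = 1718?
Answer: -437508406/248251 ≈ -1762.4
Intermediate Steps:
A(g) = 3*g²
r = -1513861/859 (r = -3027722/1718 = -3027722*1/1718 = -1513861/859 ≈ -1762.4)
r - A(x(17)) = -1513861/859 - 3*(1/17)² = -1513861/859 - 3/289 = -437508406/248251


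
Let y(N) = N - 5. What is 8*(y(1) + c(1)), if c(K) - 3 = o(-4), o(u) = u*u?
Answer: 120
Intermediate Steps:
o(u) = u²
c(K) = 19 (c(K) = 3 + (-4)² = 3 + 16 = 19)
y(N) = -5 + N
8*(y(1) + c(1)) = 8*((-5 + 1) + 19) = 8*(-4 + 19) = 8*15 = 120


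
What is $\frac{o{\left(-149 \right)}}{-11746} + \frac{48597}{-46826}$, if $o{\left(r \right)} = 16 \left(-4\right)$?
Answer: $- \frac{283911749}{275009098} \approx -1.0324$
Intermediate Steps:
$o{\left(r \right)} = -64$
$\frac{o{\left(-149 \right)}}{-11746} + \frac{48597}{-46826} = - \frac{64}{-11746} + \frac{48597}{-46826} = \left(-64\right) \left(- \frac{1}{11746}\right) + 48597 \left(- \frac{1}{46826}\right) = \frac{32}{5873} - \frac{48597}{46826} = - \frac{283911749}{275009098}$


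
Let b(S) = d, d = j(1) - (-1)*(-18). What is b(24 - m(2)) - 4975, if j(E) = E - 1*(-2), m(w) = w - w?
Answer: -4990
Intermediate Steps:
m(w) = 0
j(E) = 2 + E (j(E) = E + 2 = 2 + E)
d = -15 (d = (2 + 1) - (-1)*(-18) = 3 - 1*18 = 3 - 18 = -15)
b(S) = -15
b(24 - m(2)) - 4975 = -15 - 4975 = -4990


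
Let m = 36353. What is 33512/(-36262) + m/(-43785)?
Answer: -1392777703/793865835 ≈ -1.7544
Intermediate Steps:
33512/(-36262) + m/(-43785) = 33512/(-36262) + 36353/(-43785) = 33512*(-1/36262) + 36353*(-1/43785) = -16756/18131 - 36353/43785 = -1392777703/793865835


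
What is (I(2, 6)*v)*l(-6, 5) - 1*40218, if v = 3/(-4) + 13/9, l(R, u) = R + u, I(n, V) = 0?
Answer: -40218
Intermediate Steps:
v = 25/36 (v = 3*(-¼) + 13*(⅑) = -¾ + 13/9 = 25/36 ≈ 0.69444)
(I(2, 6)*v)*l(-6, 5) - 1*40218 = (0*(25/36))*(-6 + 5) - 1*40218 = 0*(-1) - 40218 = 0 - 40218 = -40218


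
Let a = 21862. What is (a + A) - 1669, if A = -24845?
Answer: -4652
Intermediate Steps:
(a + A) - 1669 = (21862 - 24845) - 1669 = -2983 - 1669 = -4652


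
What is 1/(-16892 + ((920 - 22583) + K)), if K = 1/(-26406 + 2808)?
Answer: -23598/909820891 ≈ -2.5937e-5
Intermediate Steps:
K = -1/23598 (K = 1/(-23598) = -1/23598 ≈ -4.2376e-5)
1/(-16892 + ((920 - 22583) + K)) = 1/(-16892 + ((920 - 22583) - 1/23598)) = 1/(-16892 + (-21663 - 1/23598)) = 1/(-16892 - 511203475/23598) = 1/(-909820891/23598) = -23598/909820891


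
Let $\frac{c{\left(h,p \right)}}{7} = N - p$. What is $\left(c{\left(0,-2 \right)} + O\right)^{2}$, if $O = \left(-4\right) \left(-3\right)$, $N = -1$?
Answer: $361$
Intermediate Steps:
$O = 12$
$c{\left(h,p \right)} = -7 - 7 p$ ($c{\left(h,p \right)} = 7 \left(-1 - p\right) = -7 - 7 p$)
$\left(c{\left(0,-2 \right)} + O\right)^{2} = \left(\left(-7 - -14\right) + 12\right)^{2} = \left(\left(-7 + 14\right) + 12\right)^{2} = \left(7 + 12\right)^{2} = 19^{2} = 361$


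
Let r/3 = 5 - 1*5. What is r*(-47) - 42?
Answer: -42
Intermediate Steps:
r = 0 (r = 3*(5 - 1*5) = 3*(5 - 5) = 3*0 = 0)
r*(-47) - 42 = 0*(-47) - 42 = 0 - 42 = -42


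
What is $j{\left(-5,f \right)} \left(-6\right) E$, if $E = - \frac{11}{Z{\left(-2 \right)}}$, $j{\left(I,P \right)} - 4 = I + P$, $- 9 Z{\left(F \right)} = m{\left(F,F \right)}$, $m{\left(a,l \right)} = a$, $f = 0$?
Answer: $-297$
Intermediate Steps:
$Z{\left(F \right)} = - \frac{F}{9}$
$j{\left(I,P \right)} = 4 + I + P$ ($j{\left(I,P \right)} = 4 + \left(I + P\right) = 4 + I + P$)
$E = - \frac{99}{2}$ ($E = - \frac{11}{\left(- \frac{1}{9}\right) \left(-2\right)} = - \frac{11}{\frac{2}{9}} = \left(-11\right) \frac{9}{2} = - \frac{99}{2} \approx -49.5$)
$j{\left(-5,f \right)} \left(-6\right) E = \left(4 - 5 + 0\right) \left(-6\right) \left(- \frac{99}{2}\right) = \left(-1\right) \left(-6\right) \left(- \frac{99}{2}\right) = 6 \left(- \frac{99}{2}\right) = -297$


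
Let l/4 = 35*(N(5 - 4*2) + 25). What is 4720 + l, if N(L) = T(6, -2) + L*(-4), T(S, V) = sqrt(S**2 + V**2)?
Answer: 9900 + 280*sqrt(10) ≈ 10785.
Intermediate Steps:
N(L) = -4*L + 2*sqrt(10) (N(L) = sqrt(6**2 + (-2)**2) + L*(-4) = sqrt(36 + 4) - 4*L = sqrt(40) - 4*L = 2*sqrt(10) - 4*L = -4*L + 2*sqrt(10))
l = 5180 + 280*sqrt(10) (l = 4*(35*((-4*(5 - 4*2) + 2*sqrt(10)) + 25)) = 4*(35*((-4*(5 - 8) + 2*sqrt(10)) + 25)) = 4*(35*((-4*(-3) + 2*sqrt(10)) + 25)) = 4*(35*((12 + 2*sqrt(10)) + 25)) = 4*(35*(37 + 2*sqrt(10))) = 4*(1295 + 70*sqrt(10)) = 5180 + 280*sqrt(10) ≈ 6065.4)
4720 + l = 4720 + (5180 + 280*sqrt(10)) = 9900 + 280*sqrt(10)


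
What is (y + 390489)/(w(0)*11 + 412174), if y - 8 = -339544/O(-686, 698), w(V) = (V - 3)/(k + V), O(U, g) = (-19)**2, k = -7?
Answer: 984409111/1041575611 ≈ 0.94512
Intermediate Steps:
O(U, g) = 361
w(V) = (-3 + V)/(-7 + V) (w(V) = (V - 3)/(-7 + V) = (-3 + V)/(-7 + V))
y = -336656/361 (y = 8 - 339544/361 = -336656/361 ≈ -932.57)
(y + 390489)/(w(0)*11 + 412174) = (-336656/361 + 390489)/(((-3 + 0)/(-7 + 0))*11 + 412174) = 140629873/(361*((-3/(-7))*11 + 412174)) = 140629873/(361*(-1/7*(-3)*11 + 412174)) = 140629873/(361*((3/7)*11 + 412174)) = 140629873/(361*(33/7 + 412174)) = 140629873/(361*(2885251/7)) = (140629873/361)*(7/2885251) = 984409111/1041575611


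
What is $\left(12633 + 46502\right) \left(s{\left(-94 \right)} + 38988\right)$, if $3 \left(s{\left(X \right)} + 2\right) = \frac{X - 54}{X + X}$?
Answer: $\frac{325068820505}{141} \approx 2.3055 \cdot 10^{9}$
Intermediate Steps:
$s{\left(X \right)} = -2 + \frac{-54 + X}{6 X}$ ($s{\left(X \right)} = -2 + \frac{\left(X - 54\right) \frac{1}{X + X}}{3} = -2 + \frac{\left(-54 + X\right) \frac{1}{2 X}}{3} = -2 + \frac{\frac{1}{2} \frac{1}{X} \left(-54 + X\right)}{3} = -2 + \frac{-54 + X}{6 X}$)
$\left(12633 + 46502\right) \left(s{\left(-94 \right)} + 38988\right) = \left(12633 + 46502\right) \left(\left(- \frac{11}{6} - \frac{9}{-94}\right) + 38988\right) = 59135 \left(\left(- \frac{11}{6} - - \frac{9}{94}\right) + 38988\right) = 59135 \left(\left(- \frac{11}{6} + \frac{9}{94}\right) + 38988\right) = 59135 \left(- \frac{245}{141} + 38988\right) = 59135 \cdot \frac{5497063}{141} = \frac{325068820505}{141}$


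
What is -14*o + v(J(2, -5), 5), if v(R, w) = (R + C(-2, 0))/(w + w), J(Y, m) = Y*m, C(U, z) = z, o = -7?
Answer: 97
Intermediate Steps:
v(R, w) = R/(2*w) (v(R, w) = (R + 0)/(w + w) = R/((2*w)) = R*(1/(2*w)) = R/(2*w))
-14*o + v(J(2, -5), 5) = -14*(-7) + (1/2)*(2*(-5))/5 = 98 + (1/2)*(-10)*(1/5) = 98 - 1 = 97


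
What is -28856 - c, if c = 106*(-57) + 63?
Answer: -22877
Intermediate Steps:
c = -5979 (c = -6042 + 63 = -5979)
-28856 - c = -28856 - 1*(-5979) = -28856 + 5979 = -22877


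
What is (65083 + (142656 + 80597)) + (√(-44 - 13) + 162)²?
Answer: 314523 + 324*I*√57 ≈ 3.1452e+5 + 2446.1*I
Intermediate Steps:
(65083 + (142656 + 80597)) + (√(-44 - 13) + 162)² = (65083 + 223253) + (√(-57) + 162)² = 288336 + (I*√57 + 162)² = 288336 + (162 + I*√57)²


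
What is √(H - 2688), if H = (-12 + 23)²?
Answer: I*√2567 ≈ 50.666*I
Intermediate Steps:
H = 121 (H = 11² = 121)
√(H - 2688) = √(121 - 2688) = √(-2567) = I*√2567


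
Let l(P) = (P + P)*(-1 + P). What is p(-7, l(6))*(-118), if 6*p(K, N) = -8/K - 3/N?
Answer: -3009/140 ≈ -21.493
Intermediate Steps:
l(P) = 2*P*(-1 + P) (l(P) = (2*P)*(-1 + P) = 2*P*(-1 + P))
p(K, N) = -4/(3*K) - 1/(2*N) (p(K, N) = (-8/K - 3/N)/6 = -4/(3*K) - 1/(2*N))
p(-7, l(6))*(-118) = (-4/3/(-7) - 1/(12*(-1 + 6))/2)*(-118) = (-4/3*(-⅐) - 1/(2*(2*6*5)))*(-118) = (4/21 - ½/60)*(-118) = (4/21 - ½*1/60)*(-118) = (4/21 - 1/120)*(-118) = (51/280)*(-118) = -3009/140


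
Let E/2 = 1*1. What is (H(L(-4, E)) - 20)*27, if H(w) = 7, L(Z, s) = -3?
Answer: -351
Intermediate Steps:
E = 2 (E = 2*(1*1) = 2*1 = 2)
(H(L(-4, E)) - 20)*27 = (7 - 20)*27 = -13*27 = -351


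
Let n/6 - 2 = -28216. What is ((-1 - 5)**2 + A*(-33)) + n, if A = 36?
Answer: -170436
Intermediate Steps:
n = -169284 (n = 12 + 6*(-28216) = 12 - 169296 = -169284)
((-1 - 5)**2 + A*(-33)) + n = ((-1 - 5)**2 + 36*(-33)) - 169284 = ((-6)**2 - 1188) - 169284 = (36 - 1188) - 169284 = -1152 - 169284 = -170436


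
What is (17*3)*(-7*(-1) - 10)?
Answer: -153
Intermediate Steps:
(17*3)*(-7*(-1) - 10) = 51*(7 - 10) = 51*(-3) = -153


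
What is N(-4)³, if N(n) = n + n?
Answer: -512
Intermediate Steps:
N(n) = 2*n
N(-4)³ = (2*(-4))³ = (-8)³ = -512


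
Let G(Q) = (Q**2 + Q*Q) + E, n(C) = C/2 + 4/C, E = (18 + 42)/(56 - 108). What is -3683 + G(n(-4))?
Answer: -47660/13 ≈ -3666.2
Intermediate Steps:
E = -15/13 (E = 60/(-52) = 60*(-1/52) = -15/13 ≈ -1.1538)
n(C) = C/2 + 4/C (n(C) = C*(1/2) + 4/C = C/2 + 4/C)
G(Q) = -15/13 + 2*Q**2 (G(Q) = (Q**2 + Q*Q) - 15/13 = (Q**2 + Q**2) - 15/13 = 2*Q**2 - 15/13 = -15/13 + 2*Q**2)
-3683 + G(n(-4)) = -3683 + (-15/13 + 2*((1/2)*(-4) + 4/(-4))**2) = -3683 + (-15/13 + 2*(-2 + 4*(-1/4))**2) = -3683 + (-15/13 + 2*(-2 - 1)**2) = -3683 + (-15/13 + 2*(-3)**2) = -3683 + (-15/13 + 2*9) = -3683 + (-15/13 + 18) = -3683 + 219/13 = -47660/13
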